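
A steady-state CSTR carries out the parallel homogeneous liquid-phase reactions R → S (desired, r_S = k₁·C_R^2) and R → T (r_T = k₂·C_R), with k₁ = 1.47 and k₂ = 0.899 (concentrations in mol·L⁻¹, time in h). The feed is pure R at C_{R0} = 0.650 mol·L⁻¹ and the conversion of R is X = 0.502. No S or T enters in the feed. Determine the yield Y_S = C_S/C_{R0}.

Exit C_R = C_{R0}(1−X) = 0.650×0.498 = 0.3237 mol·L⁻¹.
A CSTR operates uniformly at the exit composition, giving r_S = 0.1540 and r_T = 0.2910 (each k·C_R^n at C_R = 0.3237).
Fraction of consumed R going to S: r_S/(r_S+r_T) = 0.3461.
C_S = 0.3461·C_{R0}·X = 0.3461×0.650×0.502 = 0.113 mol·L⁻¹; Y_S = C_S/C_{R0} = 0.174.

0.174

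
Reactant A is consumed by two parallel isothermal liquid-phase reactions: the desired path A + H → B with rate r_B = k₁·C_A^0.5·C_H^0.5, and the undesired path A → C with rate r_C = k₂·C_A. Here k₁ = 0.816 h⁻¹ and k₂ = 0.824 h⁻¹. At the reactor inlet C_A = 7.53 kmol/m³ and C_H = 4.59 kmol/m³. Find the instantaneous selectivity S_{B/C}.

S_{B/C} = r_B/r_C = (k₁·C_A^0.5·C_H^0.5)/(k₂·C_A) = (k₁/k₂)·C_A^-0.5·C_H^0.5.
= (0.816×7.530^0.5×4.590^0.5) / (0.824×7.530) = 4.797/6.205 = 0.773.

0.773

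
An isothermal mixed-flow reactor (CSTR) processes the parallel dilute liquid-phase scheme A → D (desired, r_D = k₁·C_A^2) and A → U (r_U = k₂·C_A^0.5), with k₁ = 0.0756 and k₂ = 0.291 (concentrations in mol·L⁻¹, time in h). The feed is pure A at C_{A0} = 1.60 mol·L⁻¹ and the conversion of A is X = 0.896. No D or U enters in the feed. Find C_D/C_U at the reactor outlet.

0.0176

Exit C_A = C_{A0}(1−X) = 1.60×0.104 = 0.1664 mol·L⁻¹.
A CSTR operates uniformly at the exit composition, giving r_D = 0.002093 and r_U = 0.1187 (each k·C_A^n at C_A = 0.1664).
Overall selectivity = C_D/C_U = r_Dτ/(r_Uτ) = r_D/r_U = 0.0176.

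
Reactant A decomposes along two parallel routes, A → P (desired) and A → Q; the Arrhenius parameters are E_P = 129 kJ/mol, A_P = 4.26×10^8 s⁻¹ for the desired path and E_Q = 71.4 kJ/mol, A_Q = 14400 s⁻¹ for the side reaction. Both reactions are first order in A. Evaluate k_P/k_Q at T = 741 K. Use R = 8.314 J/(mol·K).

Since both paths have the same order in A, the concentration cancels and S_{P/Q} = k_P/k_Q = (A_P/A_Q)·exp[(E_Q−E_P)/(RT)].
(E_Q−E_P)/(RT) = (71.4−129)×10³/(8.314×741) = -57600/6161 = -9.350.
k_P/k_Q = (4.26×10^8/14400)·exp(-9.350) = 29583 × 8.700×10^-5 = 2.57.
Since E_P > E_Q, raising the temperature improves selectivity toward P.

2.57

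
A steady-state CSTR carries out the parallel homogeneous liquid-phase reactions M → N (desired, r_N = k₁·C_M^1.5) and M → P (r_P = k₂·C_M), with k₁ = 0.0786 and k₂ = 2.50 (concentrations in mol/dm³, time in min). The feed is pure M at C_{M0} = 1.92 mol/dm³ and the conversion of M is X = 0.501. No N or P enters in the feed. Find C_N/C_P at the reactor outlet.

0.0308

Exit C_M = C_{M0}(1−X) = 1.92×0.499 = 0.9581 mol/dm³.
In a CSTR the entire volume is at exit conditions, so r_N = 0.0786×0.9581^1.5 = 0.07371 and r_P = 2.50×0.9581 = 2.395.
Overall selectivity = C_N/C_P = r_Nτ/(r_Pτ) = r_N/r_P = 0.0308.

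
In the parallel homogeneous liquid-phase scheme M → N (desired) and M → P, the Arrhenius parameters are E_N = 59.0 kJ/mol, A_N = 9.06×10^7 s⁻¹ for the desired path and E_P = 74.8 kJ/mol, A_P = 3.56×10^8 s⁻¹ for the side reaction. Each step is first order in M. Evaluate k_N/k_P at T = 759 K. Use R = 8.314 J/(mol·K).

Since both paths have the same order in M, the concentration cancels and S_{N/P} = k_N/k_P = (A_N/A_P)·exp[(E_P−E_N)/(RT)].
(E_P−E_N)/(RT) = (74.8−59.0)×10³/(8.314×759) = 15800/6310 = 2.504.
k_N/k_P = (9.06×10^7/3.56×10^8)·exp(2.504) = 0.2545 × 12.23 = 3.11.
Since E_N < E_P, lowering the temperature improves selectivity toward N.

3.11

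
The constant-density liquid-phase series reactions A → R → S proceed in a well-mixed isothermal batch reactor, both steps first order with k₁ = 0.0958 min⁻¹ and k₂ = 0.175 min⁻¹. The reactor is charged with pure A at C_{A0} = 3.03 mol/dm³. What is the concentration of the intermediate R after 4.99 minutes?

0.742 mol/dm³

For first-order series with pure A initially, C_R(t) = k₁C_{A0}/(k₂−k₁)·(e^(−k₁t) − e^(−k₂t)).
e^(−k₁t) = e^(−0.0958×4.99) = e^(−0.4780) = 0.6200; e^(−k₂t) = e^(−0.8732) = 0.4176.
C_R = 0.0958×3.03/(0.175−0.0958) × (0.6200−0.4176) = 3.665×0.2024 = 0.7418 mol/dm³.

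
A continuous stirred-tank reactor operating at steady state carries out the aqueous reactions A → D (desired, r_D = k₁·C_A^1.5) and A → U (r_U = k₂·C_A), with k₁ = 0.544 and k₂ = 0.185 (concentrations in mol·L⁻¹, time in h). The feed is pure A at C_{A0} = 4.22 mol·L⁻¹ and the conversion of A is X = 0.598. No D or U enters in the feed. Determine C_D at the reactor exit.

Exit C_A = C_{A0}(1−X) = 4.22×0.402 = 1.696 mol·L⁻¹.
In a CSTR the entire volume is at exit conditions, so r_D = 0.544×1.696^1.5 = 1.202 and r_U = 0.185×1.696 = 0.3138.
Fraction of consumed A going to D: r_D/(r_D+r_U) = 0.7930.
C_D = 0.7930·C_{A0}·X = 0.7930×4.22×0.598 = 2.00 mol·L⁻¹.

2.00 mol·L⁻¹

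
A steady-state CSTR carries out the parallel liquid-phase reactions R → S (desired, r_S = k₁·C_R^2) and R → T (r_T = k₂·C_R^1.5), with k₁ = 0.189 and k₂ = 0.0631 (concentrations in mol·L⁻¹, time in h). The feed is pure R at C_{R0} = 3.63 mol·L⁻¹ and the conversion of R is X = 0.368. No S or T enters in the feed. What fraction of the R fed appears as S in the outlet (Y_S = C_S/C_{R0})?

0.302

Exit C_R = C_{R0}(1−X) = 3.63×0.632 = 2.294 mol·L⁻¹.
In a CSTR the entire volume is at exit conditions, so r_S = 0.189×2.294^2 = 0.9947 and r_T = 0.0631×2.294^1.5 = 0.2193.
Fraction of consumed R going to S: r_S/(r_S+r_T) = 0.8194.
C_S = 0.8194·C_{R0}·X = 0.8194×3.63×0.368 = 1.09 mol·L⁻¹; Y_S = C_S/C_{R0} = 0.302.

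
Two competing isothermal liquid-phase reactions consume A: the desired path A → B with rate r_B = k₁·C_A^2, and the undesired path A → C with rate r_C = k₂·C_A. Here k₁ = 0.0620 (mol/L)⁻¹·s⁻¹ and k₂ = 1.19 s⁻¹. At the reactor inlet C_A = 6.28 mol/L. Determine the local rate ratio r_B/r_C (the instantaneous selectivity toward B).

S_{B/C} = r_B/r_C = (k₁·C_A^2)/(k₂·C_A) = (k₁/k₂)·C_A.
= (0.0620×6.280^2) / (1.19×6.280) = 2.445/7.473 = 0.327.
Since the desired path is higher order in A, keeping C_A high (PFR or concentrated feed) favours B.

0.327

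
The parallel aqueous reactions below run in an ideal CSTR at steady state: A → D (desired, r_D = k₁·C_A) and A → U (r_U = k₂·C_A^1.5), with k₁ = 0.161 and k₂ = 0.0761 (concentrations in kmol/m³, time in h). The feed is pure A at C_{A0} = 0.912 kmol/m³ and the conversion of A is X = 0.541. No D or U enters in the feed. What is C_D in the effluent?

Exit C_A = C_{A0}(1−X) = 0.912×0.459 = 0.4186 kmol/m³.
Rates in a CSTR are evaluated at the outlet concentration: r_D = 0.161×0.4186 = 0.06740, r_U = 0.0761×0.4186^1.5 = 0.02061.
Fraction of consumed A going to D: r_D/(r_D+r_U) = 0.7658.
C_D = 0.7658·C_{A0}·X = 0.7658×0.912×0.541 = 0.378 kmol/m³.

0.378 kmol/m³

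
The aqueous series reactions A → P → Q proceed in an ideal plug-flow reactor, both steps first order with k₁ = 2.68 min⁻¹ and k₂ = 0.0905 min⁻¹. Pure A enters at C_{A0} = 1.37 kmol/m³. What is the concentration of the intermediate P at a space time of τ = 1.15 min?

For first-order series with pure A initially, C_P(τ) = k₁C_{A0}/(k₂−k₁)·(e^(−k₁τ) − e^(−k₂τ)).
e^(−k₁τ) = e^(−2.68×1.15) = e^(−3.082) = 0.04587; e^(−k₂τ) = e^(−0.1041) = 0.9012.
C_P = 2.68×1.37/(0.0905−2.68) × (0.04587−0.9012) = (-1.418)×(-0.8553) = 1.213 kmol/m³.

1.21 kmol/m³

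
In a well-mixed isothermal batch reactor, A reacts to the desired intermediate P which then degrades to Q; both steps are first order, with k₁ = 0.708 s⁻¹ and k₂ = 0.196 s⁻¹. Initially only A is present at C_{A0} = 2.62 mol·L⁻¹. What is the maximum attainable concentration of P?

For a first-order series the maximum intermediate yield is C_{P,max}/C_{A0} = (k₁/k₂)^[k₂/(k₂−k₁)].
= (0.708/0.196)^(0.196/(0.196−0.708)) = (3.612)^(-0.3828) = 0.6116.
C_{P,max} = 0.6116×2.62 = 1.60 mol·L⁻¹.

1.60 mol·L⁻¹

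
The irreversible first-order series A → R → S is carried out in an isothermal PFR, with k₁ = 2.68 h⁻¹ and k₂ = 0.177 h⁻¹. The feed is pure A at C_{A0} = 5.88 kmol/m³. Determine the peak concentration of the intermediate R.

4.85 kmol/m³

For a first-order series the maximum intermediate yield is C_{R,max}/C_{A0} = (k₁/k₂)^[k₂/(k₂−k₁)].
= (2.68/0.177)^(0.177/(0.177−2.68)) = (15.14)^(-0.07072) = 0.8252.
C_{R,max} = 0.8252×5.88 = 4.85 kmol/m³.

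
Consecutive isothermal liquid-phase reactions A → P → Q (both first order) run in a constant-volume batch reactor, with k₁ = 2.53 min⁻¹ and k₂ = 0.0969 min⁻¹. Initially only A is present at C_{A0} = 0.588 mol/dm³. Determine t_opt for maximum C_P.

1.34 min

For first-order series the maximum of C_P occurs at t_opt = ln(k₂/k₁)/(k₂−k₁).
= ln(0.0969/2.53)/(0.0969−2.53) = ln(0.03830)/-2.433 = -3.262/-2.433 = 1.34 min.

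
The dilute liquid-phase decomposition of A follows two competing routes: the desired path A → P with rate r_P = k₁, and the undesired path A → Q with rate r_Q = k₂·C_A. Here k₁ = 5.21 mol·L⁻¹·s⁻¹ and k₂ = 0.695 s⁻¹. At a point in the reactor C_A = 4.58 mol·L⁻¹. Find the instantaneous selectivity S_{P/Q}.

1.64

S_{P/Q} = r_P/r_Q = (k₁)/(k₂·C_A) = (k₁/k₂)·C_A⁻¹.
= (5.21) / (0.695×4.580) = 5.210/3.183 = 1.64.
The undesired path is higher order in A, so low C_A (CSTR or dilute feed) favours P.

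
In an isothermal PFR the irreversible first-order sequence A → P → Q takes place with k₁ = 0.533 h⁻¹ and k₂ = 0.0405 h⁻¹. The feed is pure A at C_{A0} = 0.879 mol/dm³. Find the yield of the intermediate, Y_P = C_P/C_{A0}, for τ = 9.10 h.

The intermediate concentration in a first-order A→B→C sequence is C_P = k₁C_{A0}(e^(−k₁τ) − e^(−k₂τ))/(k₂−k₁).
e^(−k₁τ) = e^(−0.533×9.10) = e^(−4.850) = 0.007826; e^(−k₂τ) = e^(−0.3685) = 0.6917.
C_P = 0.533×0.879/(0.0405−0.533) × (0.007826−0.6917) = (-0.9513)×(-0.6839) = 0.6506 mol/dm³.
Y_P = C_P/C_{A0} = 0.6506/0.879 = 0.740.

0.740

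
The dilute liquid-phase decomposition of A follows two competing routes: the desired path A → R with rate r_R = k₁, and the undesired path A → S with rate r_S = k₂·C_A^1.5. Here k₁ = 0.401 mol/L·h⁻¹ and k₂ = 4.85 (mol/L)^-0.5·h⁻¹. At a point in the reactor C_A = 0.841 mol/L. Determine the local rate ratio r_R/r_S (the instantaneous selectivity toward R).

0.107

S_{R/S} = r_R/r_S = (k₁)/(k₂·C_A^1.5) = (k₁/k₂)·C_A^-1.5.
= (0.401) / (4.85×0.8410^1.5) = 0.4010/3.741 = 0.107.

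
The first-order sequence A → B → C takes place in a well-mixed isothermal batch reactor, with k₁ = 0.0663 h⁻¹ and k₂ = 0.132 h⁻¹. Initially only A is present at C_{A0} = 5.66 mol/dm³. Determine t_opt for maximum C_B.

10.5 h

The intermediate peaks when r₁ = r₂, i.e. k₁e^(−k₁t) = k₂e^(−k₂t), giving t_opt = ln(k₂/k₁)/(k₂−k₁).
= ln(0.132/0.0663)/(0.132−0.0663) = ln(1.991)/0.06570 = 0.6886/0.06570 = 10.5 h.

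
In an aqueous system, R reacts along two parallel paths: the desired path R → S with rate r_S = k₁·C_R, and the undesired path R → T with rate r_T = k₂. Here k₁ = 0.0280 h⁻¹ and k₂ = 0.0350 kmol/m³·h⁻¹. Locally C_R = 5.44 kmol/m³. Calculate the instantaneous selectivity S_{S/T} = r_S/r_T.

4.35

S_{S/T} = r_S/r_T = (k₁·C_R)/(k₂) = (k₁/k₂)·C_R.
= (0.0280×5.440) / (0.0350) = 0.1523/0.03500 = 4.35.
Since the desired path is higher order in R, keeping C_R high (PFR or concentrated feed) favours S.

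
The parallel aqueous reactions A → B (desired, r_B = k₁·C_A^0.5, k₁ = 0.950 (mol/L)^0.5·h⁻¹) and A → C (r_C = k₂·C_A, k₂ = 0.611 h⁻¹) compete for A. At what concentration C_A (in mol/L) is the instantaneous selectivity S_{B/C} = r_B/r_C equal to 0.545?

8.14 mol/L

S_{B/C} = (k₁/k₂)·C_A^-0.5 ⇒ C_A = (S·k₂/k₁)^(-2).
= (0.545×0.611/0.950)^(-2) = (0.3505)^(-2) = 8.14 mol/L.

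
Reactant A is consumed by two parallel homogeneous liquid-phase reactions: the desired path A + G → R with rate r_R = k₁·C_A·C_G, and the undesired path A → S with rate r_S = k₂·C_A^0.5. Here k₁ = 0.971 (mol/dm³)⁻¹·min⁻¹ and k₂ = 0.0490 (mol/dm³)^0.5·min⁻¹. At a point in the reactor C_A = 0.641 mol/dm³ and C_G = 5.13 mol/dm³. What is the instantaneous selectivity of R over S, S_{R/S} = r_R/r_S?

81.4

S_{R/S} = r_R/r_S = (k₁·C_A·C_G)/(k₂·C_A^0.5) = (k₁/k₂)·C_A^0.5·C_G.
= (0.971×0.6410×5.130) / (0.0490×0.6410^0.5) = 3.193/0.03923 = 81.4.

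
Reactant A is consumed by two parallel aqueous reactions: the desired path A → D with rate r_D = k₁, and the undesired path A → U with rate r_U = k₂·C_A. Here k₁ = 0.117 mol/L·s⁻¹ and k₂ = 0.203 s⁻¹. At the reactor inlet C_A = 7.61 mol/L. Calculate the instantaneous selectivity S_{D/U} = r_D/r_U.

0.0757

S_{D/U} = r_D/r_U = (k₁)/(k₂·C_A) = (k₁/k₂)·C_A⁻¹.
= (0.117) / (0.203×7.610) = 0.1170/1.545 = 0.0757.
The undesired path is higher order in A, so low C_A (CSTR or dilute feed) favours D.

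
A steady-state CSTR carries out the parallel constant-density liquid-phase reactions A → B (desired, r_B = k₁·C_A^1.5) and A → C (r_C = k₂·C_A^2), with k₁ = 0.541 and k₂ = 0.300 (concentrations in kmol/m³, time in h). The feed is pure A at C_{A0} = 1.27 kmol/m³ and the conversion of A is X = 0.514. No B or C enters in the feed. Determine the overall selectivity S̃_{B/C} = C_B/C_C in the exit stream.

Exit C_A = C_{A0}(1−X) = 1.27×0.486 = 0.6172 kmol/m³.
In a CSTR the entire volume is at exit conditions, so r_B = 0.541×0.6172^1.5 = 0.2623 and r_C = 0.300×0.6172^2 = 0.1143.
Overall selectivity = C_B/C_C = r_Bτ/(r_Cτ) = r_B/r_C = 2.30.

2.30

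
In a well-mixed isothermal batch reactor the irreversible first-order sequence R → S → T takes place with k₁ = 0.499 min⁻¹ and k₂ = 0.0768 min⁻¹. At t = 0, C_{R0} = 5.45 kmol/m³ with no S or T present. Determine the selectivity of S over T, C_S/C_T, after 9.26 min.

Solving the coupled first-order balances gives C_S(t) = [k₁/(k₂−k₁)]·C_{R0}·(e^(−k₁t) − e^(−k₂t)).
e^(−k₁t) = e^(−0.499×9.26) = e^(−4.621) = 0.009846; e^(−k₂t) = e^(−0.7112) = 0.4911.
C_S = 0.499×5.45/(0.0768−0.499) × (0.009846−0.4911) = (-6.441)×(-0.4812) = 3.100 kmol/m³.
C_R = C_{R0}e^(−k₁t) = 0.05366 kmol/m³, so C_T = C_{R0}−C_R−C_S = 2.297 kmol/m³; C_S/C_T = 1.35.

1.35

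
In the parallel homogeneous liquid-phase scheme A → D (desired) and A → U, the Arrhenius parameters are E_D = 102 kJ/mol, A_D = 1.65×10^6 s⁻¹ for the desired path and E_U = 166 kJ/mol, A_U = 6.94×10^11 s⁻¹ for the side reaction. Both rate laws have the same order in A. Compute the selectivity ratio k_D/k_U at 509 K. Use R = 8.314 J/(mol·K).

With equal orders, S_{D/U} = k_D/k_U = (A_D/A_U)·exp[(E_U−E_D)/(RT)].
(E_U−E_D)/(RT) = (166−102)×10³/(8.314×509) = 64000/4232 = 15.12.
k_D/k_U = (1.65×10^6/6.94×10^11)·exp(15.12) = 2.378×10^-6 × 3.699×10^6 = 8.79.

8.79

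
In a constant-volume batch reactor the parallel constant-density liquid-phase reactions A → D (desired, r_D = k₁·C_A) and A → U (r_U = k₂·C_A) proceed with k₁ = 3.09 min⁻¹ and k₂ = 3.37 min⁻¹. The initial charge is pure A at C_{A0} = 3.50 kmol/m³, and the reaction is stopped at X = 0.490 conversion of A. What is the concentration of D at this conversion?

0.820 kmol/m³

C_A = C_{A0}(1−X) = 1.785 kmol/m³.
Both paths are first order in A, so the instantaneous fraction to D is constant: dC_D/d(−C_A) = k₁/(k₁+k₂) = 0.4783.
C_D = 0.4783·(C_{A0}−C_A) = 0.4783×1.715 = 0.820 kmol/m³.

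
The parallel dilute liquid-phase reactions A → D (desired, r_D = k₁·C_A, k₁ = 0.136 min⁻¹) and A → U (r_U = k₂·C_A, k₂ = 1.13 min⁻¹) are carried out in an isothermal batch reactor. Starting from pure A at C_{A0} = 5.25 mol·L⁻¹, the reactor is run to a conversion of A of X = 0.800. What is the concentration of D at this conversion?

C_A = C_{A0}(1−X) = 1.050 mol·L⁻¹.
Both paths are first order in A, so the instantaneous fraction to D is constant: dC_D/d(−C_A) = k₁/(k₁+k₂) = 0.1074.
C_D = 0.1074·(C_{A0}−C_A) = 0.1074×4.200 = 0.451 mol·L⁻¹.

0.451 mol·L⁻¹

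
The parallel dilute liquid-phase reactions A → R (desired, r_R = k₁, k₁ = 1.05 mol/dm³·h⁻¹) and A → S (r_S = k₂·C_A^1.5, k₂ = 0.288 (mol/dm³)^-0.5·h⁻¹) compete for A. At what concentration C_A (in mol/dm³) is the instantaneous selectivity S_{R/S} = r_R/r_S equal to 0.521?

3.66 mol/dm³

S_{R/S} = (k₁/k₂)·C_A^-1.5 ⇒ C_A = (S·k₂/k₁)^(1/(-1.5)).
= (0.521×0.288/1.05)^(-0.6667) = (0.1429)^(-0.6667) = 3.66 mol/dm³.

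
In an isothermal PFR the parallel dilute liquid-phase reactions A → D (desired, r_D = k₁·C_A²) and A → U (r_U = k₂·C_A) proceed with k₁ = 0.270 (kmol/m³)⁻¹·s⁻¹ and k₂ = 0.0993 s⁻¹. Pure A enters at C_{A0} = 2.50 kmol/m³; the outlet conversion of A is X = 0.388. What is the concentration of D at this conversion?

C_A = C_{A0}(1−X) = 1.530 kmol/m³.
Along a PFR/batch, dC_U/dC_A = −r_U/(r_D+r_U) = −k₂/(k₂+k₁·C_A).
Integrating from C_{A0} to C_A: C_U = (0.0993/0.270)·ln[(0.0993+0.270·2.50)/(0.0993+0.270·1.53)] = 0.3678·ln(0.7743/0.5124) = 0.1518 kmol/m³.
Then C_D = (C_{A0}−C_A) − C_U = 0.9700 − 0.1518 = 0.8182 kmol/m³.

0.818 kmol/m³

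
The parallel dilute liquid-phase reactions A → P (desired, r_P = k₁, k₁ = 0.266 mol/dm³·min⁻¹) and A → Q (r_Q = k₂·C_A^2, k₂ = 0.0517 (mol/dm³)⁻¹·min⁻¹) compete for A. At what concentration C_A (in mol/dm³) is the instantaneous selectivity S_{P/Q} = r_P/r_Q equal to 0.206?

S_{P/Q} = (k₁/k₂)·C_A^-2 ⇒ C_A = (S·k₂/k₁)^(-0.5).
= (0.206×0.0517/0.266)^(-0.5) = (0.04004)^(-0.5) = 5.00 mol/dm³.

5.00 mol/dm³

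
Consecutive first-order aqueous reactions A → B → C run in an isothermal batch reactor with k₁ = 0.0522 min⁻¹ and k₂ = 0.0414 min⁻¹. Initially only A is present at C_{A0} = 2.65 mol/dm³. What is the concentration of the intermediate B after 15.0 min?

1.03 mol/dm³

The intermediate concentration in a first-order A→B→C sequence is C_B = k₁C_{A0}(e^(−k₁t) − e^(−k₂t))/(k₂−k₁).
e^(−k₁t) = e^(−0.0522×15.0) = e^(−0.7830) = 0.4570; e^(−k₂t) = e^(−0.6210) = 0.5374.
C_B = 0.0522×2.65/(0.0414−0.0522) × (0.4570−0.5374) = (-12.81)×(-0.08037) = 1.029 mol/dm³.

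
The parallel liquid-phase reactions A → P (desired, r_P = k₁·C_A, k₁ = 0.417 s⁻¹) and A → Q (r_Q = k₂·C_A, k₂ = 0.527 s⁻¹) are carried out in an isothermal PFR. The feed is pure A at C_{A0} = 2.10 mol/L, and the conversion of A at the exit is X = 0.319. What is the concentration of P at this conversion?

0.296 mol/L

C_A = C_{A0}(1−X) = 1.430 mol/L.
Both paths are first order in A, so the instantaneous fraction to P is constant: dC_P/d(−C_A) = k₁/(k₁+k₂) = 0.4417.
C_P = 0.4417·(C_{A0}−C_A) = 0.4417×0.6699 = 0.296 mol/L.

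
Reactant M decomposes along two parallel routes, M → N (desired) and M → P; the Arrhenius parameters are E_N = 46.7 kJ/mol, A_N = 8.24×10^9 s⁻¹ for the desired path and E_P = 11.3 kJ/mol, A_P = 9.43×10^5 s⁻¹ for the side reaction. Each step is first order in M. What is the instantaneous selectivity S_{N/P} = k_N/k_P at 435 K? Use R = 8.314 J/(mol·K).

Since both paths have the same order in M, the concentration cancels and S_{N/P} = k_N/k_P = (A_N/A_P)·exp[(E_P−E_N)/(RT)].
(E_P−E_N)/(RT) = (11.3−46.7)×10³/(8.314×435) = -35400/3617 = -9.788.
k_N/k_P = (8.24×10^9/9.43×10^5)·exp(-9.788) = 8738 × 5.611×10^-5 = 0.490.

0.490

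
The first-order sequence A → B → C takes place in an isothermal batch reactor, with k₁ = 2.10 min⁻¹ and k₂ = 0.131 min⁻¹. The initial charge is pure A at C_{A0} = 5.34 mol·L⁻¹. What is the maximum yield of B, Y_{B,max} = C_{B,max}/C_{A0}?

For a first-order series the maximum intermediate yield is C_{B,max}/C_{A0} = (k₁/k₂)^[k₂/(k₂−k₁)].
= (2.10/0.131)^(0.131/(0.131−2.10)) = (16.03)^(-0.06653) = 0.8314.

0.831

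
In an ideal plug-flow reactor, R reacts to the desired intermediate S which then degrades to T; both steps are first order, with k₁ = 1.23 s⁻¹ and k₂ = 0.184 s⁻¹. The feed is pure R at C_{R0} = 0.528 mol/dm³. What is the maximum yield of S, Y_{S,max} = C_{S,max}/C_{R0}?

0.716

For a first-order series the maximum intermediate yield is C_{S,max}/C_{R0} = (k₁/k₂)^[k₂/(k₂−k₁)].
= (1.23/0.184)^(0.184/(0.184−1.23)) = (6.685)^(-0.1759) = 0.7159.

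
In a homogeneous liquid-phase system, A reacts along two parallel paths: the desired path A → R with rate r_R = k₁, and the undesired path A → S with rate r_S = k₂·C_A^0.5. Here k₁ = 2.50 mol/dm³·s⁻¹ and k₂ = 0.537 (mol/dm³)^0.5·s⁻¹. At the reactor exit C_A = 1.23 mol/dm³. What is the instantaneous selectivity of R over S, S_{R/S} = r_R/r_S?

S_{R/S} = r_R/r_S = (k₁)/(k₂·C_A^0.5) = (k₁/k₂)·C_A^-0.5.
= (2.50) / (0.537×1.230^0.5) = 2.500/0.5956 = 4.20.

4.20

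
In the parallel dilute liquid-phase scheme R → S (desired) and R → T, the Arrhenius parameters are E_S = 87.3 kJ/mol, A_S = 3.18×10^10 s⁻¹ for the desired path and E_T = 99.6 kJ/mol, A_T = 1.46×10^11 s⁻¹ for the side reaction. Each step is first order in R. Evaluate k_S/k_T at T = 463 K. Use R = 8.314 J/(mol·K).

Since both paths have the same order in R, the concentration cancels and S_{S/T} = k_S/k_T = (A_S/A_T)·exp[(E_T−E_S)/(RT)].
(E_T−E_S)/(RT) = (99.6−87.3)×10³/(8.314×463) = 12300/3849 = 3.195.
k_S/k_T = (3.18×10^10/1.46×10^11)·exp(3.195) = 0.2178 × 24.42 = 5.32.

5.32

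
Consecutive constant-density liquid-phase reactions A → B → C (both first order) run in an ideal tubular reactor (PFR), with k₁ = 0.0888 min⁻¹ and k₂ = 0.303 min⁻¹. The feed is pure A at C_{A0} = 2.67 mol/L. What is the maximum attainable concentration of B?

For a first-order series the maximum intermediate yield is C_{B,max}/C_{A0} = (k₁/k₂)^[k₂/(k₂−k₁)].
= (0.0888/0.303)^(0.303/(0.303−0.0888)) = (0.2931)^(1.415) = 0.1762.
C_{B,max} = 0.1762×2.67 = 0.470 mol/L.

0.470 mol/L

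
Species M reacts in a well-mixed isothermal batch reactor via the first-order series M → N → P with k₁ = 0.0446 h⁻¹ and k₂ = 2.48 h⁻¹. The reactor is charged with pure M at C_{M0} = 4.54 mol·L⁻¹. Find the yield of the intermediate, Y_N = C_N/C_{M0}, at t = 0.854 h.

For first-order series with pure M initially, C_N(t) = k₁C_{M0}/(k₂−k₁)·(e^(−k₁t) − e^(−k₂t)).
e^(−k₁t) = e^(−0.0446×0.854) = e^(−0.03809) = 0.9626; e^(−k₂t) = e^(−2.118) = 0.1203.
C_N = 0.0446×4.54/(2.48−0.0446) × (0.9626−0.1203) = 0.08314×0.8423 = 0.07003 mol·L⁻¹.
Y_N = C_N/C_{M0} = 0.07003/4.54 = 0.0154.

0.0154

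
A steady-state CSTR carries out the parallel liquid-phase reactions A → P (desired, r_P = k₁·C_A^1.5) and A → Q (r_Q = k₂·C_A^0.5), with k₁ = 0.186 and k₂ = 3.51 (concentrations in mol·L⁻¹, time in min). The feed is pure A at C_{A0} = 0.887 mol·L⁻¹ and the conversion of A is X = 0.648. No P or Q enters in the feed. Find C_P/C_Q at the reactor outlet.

Exit C_A = C_{A0}(1−X) = 0.887×0.352 = 0.3122 mol·L⁻¹.
Rates in a CSTR are evaluated at the outlet concentration: r_P = 0.186×0.3122^1.5 = 0.03245, r_Q = 3.51×0.3122^0.5 = 1.961.
Overall selectivity = C_P/C_Q = r_Pτ/(r_Qτ) = r_P/r_Q = 0.0165.

0.0165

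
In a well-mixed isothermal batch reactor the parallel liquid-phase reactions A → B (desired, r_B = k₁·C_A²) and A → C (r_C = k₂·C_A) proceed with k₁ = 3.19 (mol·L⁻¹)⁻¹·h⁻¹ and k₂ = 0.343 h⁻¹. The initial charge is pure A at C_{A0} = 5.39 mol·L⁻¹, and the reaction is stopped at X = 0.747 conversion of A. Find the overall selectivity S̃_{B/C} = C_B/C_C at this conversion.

27.4

C_A = C_{A0}(1−X) = 1.364 mol·L⁻¹.
Along a PFR/batch, dC_C/dC_A = −r_C/(r_B+r_C) = −k₂/(k₂+k₁·C_A).
Integrating from C_{A0} to C_A: C_C = (0.343/3.19)·ln[(0.343+3.19·5.39)/(0.343+3.19·1.36)] = 0.1075·ln(17.54/4.693) = 0.1417 mol·L⁻¹.
Then C_B = (C_{A0}−C_A) − C_C = 4.026 − 0.1417 = 3.885 mol·L⁻¹.
S̃_{B/C} = C_B/C_C = 3.885/0.1417 = 27.4.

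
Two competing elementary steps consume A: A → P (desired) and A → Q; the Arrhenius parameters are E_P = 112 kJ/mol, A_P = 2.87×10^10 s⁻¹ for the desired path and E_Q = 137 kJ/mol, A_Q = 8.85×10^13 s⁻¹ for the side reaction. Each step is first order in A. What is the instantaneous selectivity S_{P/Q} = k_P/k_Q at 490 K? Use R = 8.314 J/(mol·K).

k_P/k_Q = (A_P/A_Q)·exp[−(E_P−E_Q)/(RT)] = (A_P/A_Q)·exp[(E_Q−E_P)/(RT)].
(E_Q−E_P)/(RT) = (137−112)×10³/(8.314×490) = 25000/4074 = 6.137.
k_P/k_Q = (2.87×10^10/8.85×10^13)·exp(6.137) = 3.243×10^-4 × 462.5 = 0.150.
Since E_P < E_Q, lowering the temperature improves selectivity toward P.

0.150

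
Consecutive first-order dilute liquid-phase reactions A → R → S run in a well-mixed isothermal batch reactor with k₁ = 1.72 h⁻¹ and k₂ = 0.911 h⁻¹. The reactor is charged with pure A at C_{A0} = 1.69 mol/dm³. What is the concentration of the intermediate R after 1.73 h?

0.560 mol/dm³

Solving the coupled first-order balances gives C_R(t) = [k₁/(k₂−k₁)]·C_{A0}·(e^(−k₁t) − e^(−k₂t)).
e^(−k₁t) = e^(−1.72×1.73) = e^(−2.976) = 0.05102; e^(−k₂t) = e^(−1.576) = 0.2068.
C_R = 1.72×1.69/(0.911−1.72) × (0.05102−0.2068) = (-3.593)×(-0.1558) = 0.5597 mol/dm³.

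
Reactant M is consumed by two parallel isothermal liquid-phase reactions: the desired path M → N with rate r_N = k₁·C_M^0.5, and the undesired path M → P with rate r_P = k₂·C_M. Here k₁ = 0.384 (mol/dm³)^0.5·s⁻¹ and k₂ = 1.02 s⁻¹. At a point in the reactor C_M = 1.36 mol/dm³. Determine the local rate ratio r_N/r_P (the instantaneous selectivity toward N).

S_{N/P} = r_N/r_P = (k₁·C_M^0.5)/(k₂·C_M) = (k₁/k₂)·C_M^-0.5.
= (0.384×1.360^0.5) / (1.02×1.360) = 0.4478/1.387 = 0.323.

0.323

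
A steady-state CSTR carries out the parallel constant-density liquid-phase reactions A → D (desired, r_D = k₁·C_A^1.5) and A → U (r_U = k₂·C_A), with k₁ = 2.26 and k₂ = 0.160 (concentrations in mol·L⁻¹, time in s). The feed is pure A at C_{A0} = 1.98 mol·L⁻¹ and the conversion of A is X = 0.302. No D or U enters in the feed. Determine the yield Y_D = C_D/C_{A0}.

0.285

Exit C_A = C_{A0}(1−X) = 1.98×0.698 = 1.382 mol·L⁻¹.
Rates in a CSTR are evaluated at the outlet concentration: r_D = 2.26×1.382^1.5 = 3.672, r_U = 0.160×1.382 = 0.2211.
Fraction of consumed A going to D: r_D/(r_D+r_U) = 0.9432.
C_D = 0.9432·C_{A0}·X = 0.9432×1.98×0.302 = 0.564 mol·L⁻¹; Y_D = C_D/C_{A0} = 0.285.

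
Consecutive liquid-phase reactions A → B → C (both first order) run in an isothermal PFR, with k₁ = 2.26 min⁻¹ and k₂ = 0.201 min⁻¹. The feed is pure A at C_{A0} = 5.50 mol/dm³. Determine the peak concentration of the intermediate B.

For a first-order series the maximum intermediate yield is C_{B,max}/C_{A0} = (k₁/k₂)^[k₂/(k₂−k₁)].
= (2.26/0.201)^(0.201/(0.201−2.26)) = (11.24)^(-0.09762) = 0.7896.
C_{B,max} = 0.7896×5.50 = 4.34 mol/dm³.

4.34 mol/dm³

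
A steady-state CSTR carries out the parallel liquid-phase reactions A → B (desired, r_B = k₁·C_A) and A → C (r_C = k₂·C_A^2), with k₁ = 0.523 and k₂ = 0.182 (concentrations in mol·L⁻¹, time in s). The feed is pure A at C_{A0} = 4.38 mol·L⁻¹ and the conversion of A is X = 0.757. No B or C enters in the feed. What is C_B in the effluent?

Exit C_A = C_{A0}(1−X) = 4.38×0.243 = 1.064 mol·L⁻¹.
A CSTR operates uniformly at the exit composition, giving r_B = 0.5566 and r_C = 0.2062 (each k·C_A^n at C_A = 1.064).
Fraction of consumed A going to B: r_B/(r_B+r_C) = 0.7297.
C_B = 0.7297·C_{A0}·X = 0.7297×4.38×0.757 = 2.42 mol·L⁻¹.

2.42 mol·L⁻¹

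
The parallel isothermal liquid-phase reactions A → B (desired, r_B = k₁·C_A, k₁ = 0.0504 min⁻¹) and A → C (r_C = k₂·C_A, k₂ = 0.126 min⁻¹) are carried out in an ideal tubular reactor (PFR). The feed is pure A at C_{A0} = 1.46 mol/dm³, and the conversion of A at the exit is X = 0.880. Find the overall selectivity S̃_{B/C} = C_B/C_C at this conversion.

C_A = C_{A0}(1−X) = 0.1752 mol/dm³.
Both paths are first order in A, so the instantaneous fraction to B is constant: dC_B/d(−C_A) = k₁/(k₁+k₂) = 0.2857.
C_B = 0.2857·(C_{A0}−C_A) = 0.2857×1.285 = 0.367 mol/dm³.
C_C = (C_{A0}−C_A)−C_B = 0.9177 mol/dm³; S̃_{B/C} = 0.3671/0.9177 = 0.400.

0.400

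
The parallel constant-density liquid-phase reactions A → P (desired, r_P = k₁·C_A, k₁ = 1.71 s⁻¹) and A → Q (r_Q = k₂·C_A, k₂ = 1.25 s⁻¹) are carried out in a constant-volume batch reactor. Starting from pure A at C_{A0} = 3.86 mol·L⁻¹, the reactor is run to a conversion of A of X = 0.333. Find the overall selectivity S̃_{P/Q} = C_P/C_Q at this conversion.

1.37

C_A = C_{A0}(1−X) = 2.575 mol·L⁻¹.
Both paths are first order in A, so the instantaneous fraction to P is constant: dC_P/d(−C_A) = k₁/(k₁+k₂) = 0.5777.
C_P = 0.5777·(C_{A0}−C_A) = 0.5777×1.285 = 0.743 mol·L⁻¹.
C_Q = (C_{A0}−C_A)−C_P = 0.5428 mol·L⁻¹; S̃_{P/Q} = 0.7426/0.5428 = 1.37.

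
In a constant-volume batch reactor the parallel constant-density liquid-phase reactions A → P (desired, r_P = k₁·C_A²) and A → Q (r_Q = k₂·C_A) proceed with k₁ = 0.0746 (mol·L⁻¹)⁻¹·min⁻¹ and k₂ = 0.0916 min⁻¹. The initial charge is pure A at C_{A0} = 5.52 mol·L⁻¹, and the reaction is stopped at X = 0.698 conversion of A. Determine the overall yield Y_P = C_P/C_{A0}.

C_A = C_{A0}(1−X) = 1.667 mol·L⁻¹.
Along a PFR/batch, dC_Q/dC_A = −r_Q/(r_P+r_Q) = −k₂/(k₂+k₁·C_A).
Integrating from C_{A0} to C_A: C_Q = (0.0916/0.0746)·ln[(0.0916+0.0746·5.52)/(0.0916+0.0746·1.67)] = 1.228·ln(0.5034/0.2160) = 1.039 mol·L⁻¹.
Then C_P = (C_{A0}−C_A) − C_Q = 3.853 − 1.039 = 2.814 mol·L⁻¹.
Y_P = C_P/C_{A0} = 2.814/5.52 = 0.510.

0.510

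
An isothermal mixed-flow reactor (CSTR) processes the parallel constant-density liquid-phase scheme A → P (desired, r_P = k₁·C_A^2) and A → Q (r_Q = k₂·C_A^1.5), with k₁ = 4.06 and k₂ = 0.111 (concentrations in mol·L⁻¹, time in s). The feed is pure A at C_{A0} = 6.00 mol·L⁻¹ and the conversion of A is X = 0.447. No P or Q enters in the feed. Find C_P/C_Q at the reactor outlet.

66.6

Exit C_A = C_{A0}(1−X) = 6.00×0.553 = 3.318 mol·L⁻¹.
A CSTR operates uniformly at the exit composition, giving r_P = 44.70 and r_Q = 0.6709 (each k·C_A^n at C_A = 3.318).
Overall selectivity = C_P/C_Q = r_Pτ/(r_Qτ) = r_P/r_Q = 66.6.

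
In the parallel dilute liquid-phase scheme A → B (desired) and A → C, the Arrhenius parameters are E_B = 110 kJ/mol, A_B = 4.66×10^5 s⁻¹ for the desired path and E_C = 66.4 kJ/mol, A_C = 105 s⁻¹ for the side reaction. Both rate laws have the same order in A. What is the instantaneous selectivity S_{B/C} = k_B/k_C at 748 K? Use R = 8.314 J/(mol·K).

With equal orders, S_{B/C} = k_B/k_C = (A_B/A_C)·exp[(E_C−E_B)/(RT)].
(E_C−E_B)/(RT) = (66.4−110)×10³/(8.314×748) = -43600/6219 = -7.011.
k_B/k_C = (4.66×10^5/105)·exp(-7.011) = 4438 × 9.020×10^-4 = 4.00.

4.00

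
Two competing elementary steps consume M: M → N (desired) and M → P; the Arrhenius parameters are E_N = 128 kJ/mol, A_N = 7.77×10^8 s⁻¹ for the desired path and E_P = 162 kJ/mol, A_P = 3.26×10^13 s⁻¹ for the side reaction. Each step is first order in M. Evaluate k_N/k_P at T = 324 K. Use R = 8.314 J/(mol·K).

7.22

k_N/k_P = (A_N/A_P)·exp[−(E_N−E_P)/(RT)] = (A_N/A_P)·exp[(E_P−E_N)/(RT)].
(E_P−E_N)/(RT) = (162−128)×10³/(8.314×324) = 34000/2694 = 12.62.
k_N/k_P = (7.77×10^8/3.26×10^13)·exp(12.62) = 2.383×10^-5 × 3.031×10^5 = 7.22.
Since E_N < E_P, lowering the temperature improves selectivity toward N.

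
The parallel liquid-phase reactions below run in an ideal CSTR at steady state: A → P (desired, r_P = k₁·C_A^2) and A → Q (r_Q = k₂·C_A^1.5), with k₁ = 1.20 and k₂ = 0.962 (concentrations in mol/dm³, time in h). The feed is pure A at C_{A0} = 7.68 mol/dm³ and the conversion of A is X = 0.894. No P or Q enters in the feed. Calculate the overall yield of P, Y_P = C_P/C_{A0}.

Exit C_A = C_{A0}(1−X) = 7.68×0.106 = 0.8141 mol/dm³.
A CSTR operates uniformly at the exit composition, giving r_P = 0.7953 and r_Q = 0.7066 (each k·C_A^n at C_A = 0.8141).
Fraction of consumed A going to P: r_P/(r_P+r_Q) = 0.5295.
C_P = 0.5295·C_{A0}·X = 0.5295×7.68×0.894 = 3.64 mol/dm³; Y_P = C_P/C_{A0} = 0.473.

0.473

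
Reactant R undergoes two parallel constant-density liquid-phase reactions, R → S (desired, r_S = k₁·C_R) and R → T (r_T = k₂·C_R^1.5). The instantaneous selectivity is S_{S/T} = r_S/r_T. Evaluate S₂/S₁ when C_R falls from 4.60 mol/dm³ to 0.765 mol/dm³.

2.45

S_{S/T} = (k₁/k₂)·C_R^-0.5, so S₂/S₁ = (C_{R,2}/C_{R,1})^-0.5.
= (0.765/4.60)^(-0.5) = (0.1663)^(-0.5) = 2.45.
Selectivity toward S rises as C_R falls — low-concentration operation is favoured.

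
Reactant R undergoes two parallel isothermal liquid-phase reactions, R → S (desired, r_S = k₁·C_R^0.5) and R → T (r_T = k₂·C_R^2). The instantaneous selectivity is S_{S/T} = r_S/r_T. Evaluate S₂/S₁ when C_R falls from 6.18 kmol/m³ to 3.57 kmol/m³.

S_{S/T} = (k₁/k₂)·C_R^-1.5, so S₂/S₁ = (C_{R,2}/C_{R,1})^-1.5.
= (3.57/6.18)^(-1.5) = (0.5777)^(-1.5) = 2.28.
Selectivity toward S rises as C_R falls — low-concentration operation is favoured.

2.28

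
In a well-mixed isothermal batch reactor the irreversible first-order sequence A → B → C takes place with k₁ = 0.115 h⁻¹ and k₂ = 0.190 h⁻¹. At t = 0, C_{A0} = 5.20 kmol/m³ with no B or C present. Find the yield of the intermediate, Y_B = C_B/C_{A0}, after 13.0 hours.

Solving the coupled first-order balances gives C_B(t) = [k₁/(k₂−k₁)]·C_{A0}·(e^(−k₁t) − e^(−k₂t)).
e^(−k₁t) = e^(−0.115×13.0) = e^(−1.495) = 0.2242; e^(−k₂t) = e^(−2.470) = 0.08458.
C_B = 0.115×5.20/(0.190−0.115) × (0.2242−0.08458) = 7.973×0.1397 = 1.114 kmol/m³.
Y_B = C_B/C_{A0} = 1.114/5.20 = 0.214.

0.214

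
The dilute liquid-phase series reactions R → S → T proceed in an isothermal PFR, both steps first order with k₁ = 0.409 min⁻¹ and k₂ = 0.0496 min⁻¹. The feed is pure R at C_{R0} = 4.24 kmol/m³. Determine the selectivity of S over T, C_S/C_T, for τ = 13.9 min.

1.32

Solving the coupled first-order balances gives C_S(τ) = [k₁/(k₂−k₁)]·C_{R0}·(e^(−k₁τ) − e^(−k₂τ)).
e^(−k₁τ) = e^(−0.409×13.9) = e^(−5.685) = 0.003396; e^(−k₂τ) = e^(−0.6894) = 0.5019.
C_S = 0.409×4.24/(0.0496−0.409) × (0.003396−0.5019) = (-4.825)×(-0.4985) = 2.405 kmol/m³.
C_R = C_{R0}e^(−k₁τ) = 0.01440 kmol/m³, so C_T = C_{R0}−C_R−C_S = 1.820 kmol/m³; C_S/C_T = 1.32.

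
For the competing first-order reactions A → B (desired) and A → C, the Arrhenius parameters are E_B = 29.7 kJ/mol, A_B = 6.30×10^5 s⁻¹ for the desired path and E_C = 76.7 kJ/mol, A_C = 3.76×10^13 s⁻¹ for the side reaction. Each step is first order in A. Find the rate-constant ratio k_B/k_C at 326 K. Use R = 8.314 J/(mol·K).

0.569

Since both paths have the same order in A, the concentration cancels and S_{B/C} = k_B/k_C = (A_B/A_C)·exp[(E_C−E_B)/(RT)].
(E_C−E_B)/(RT) = (76.7−29.7)×10³/(8.314×326) = 47000/2710 = 17.34.
k_B/k_C = (6.30×10^5/3.76×10^13)·exp(17.34) = 1.676×10^-8 × 3.397×10^7 = 0.569.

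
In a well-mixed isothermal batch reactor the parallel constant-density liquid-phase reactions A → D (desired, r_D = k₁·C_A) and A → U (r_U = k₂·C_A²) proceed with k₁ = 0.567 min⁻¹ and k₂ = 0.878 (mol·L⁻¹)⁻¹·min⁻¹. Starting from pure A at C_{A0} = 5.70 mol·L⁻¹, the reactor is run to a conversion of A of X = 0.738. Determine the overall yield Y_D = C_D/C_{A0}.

C_A = C_{A0}(1−X) = 1.493 mol·L⁻¹.
Along a PFR/batch, dC_D/dC_A = −r_D/(r_D+r_U) = −k₁/(k₁+k₂·C_A).
Integrating from C_{A0} to C_A: C_D = (0.567/0.878)·ln[(0.567+0.878·5.70)/(0.567+0.878·1.49)] = 0.6458·ln(5.572/1.878) = 0.7022 mol·L⁻¹.
Y_D = C_D/C_{A0} = 0.7022/5.70 = 0.123.

0.123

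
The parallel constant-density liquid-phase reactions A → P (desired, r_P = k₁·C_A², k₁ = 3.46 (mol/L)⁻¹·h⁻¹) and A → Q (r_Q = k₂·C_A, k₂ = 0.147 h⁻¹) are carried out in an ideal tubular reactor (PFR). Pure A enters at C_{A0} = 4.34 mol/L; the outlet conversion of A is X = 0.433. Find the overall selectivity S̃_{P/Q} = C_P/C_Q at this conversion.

78.0

C_A = C_{A0}(1−X) = 2.461 mol/L.
Along a PFR/batch, dC_Q/dC_A = −r_Q/(r_P+r_Q) = −k₂/(k₂+k₁·C_A).
Integrating from C_{A0} to C_A: C_Q = (0.147/3.46)·ln[(0.147+3.46·4.34)/(0.147+3.46·2.46)] = 0.04249·ln(15.16/8.661) = 0.02379 mol/L.
Then C_P = (C_{A0}−C_A) − C_Q = 1.879 − 0.02379 = 1.855 mol/L.
S̃_{P/Q} = C_P/C_Q = 1.855/0.02379 = 78.0.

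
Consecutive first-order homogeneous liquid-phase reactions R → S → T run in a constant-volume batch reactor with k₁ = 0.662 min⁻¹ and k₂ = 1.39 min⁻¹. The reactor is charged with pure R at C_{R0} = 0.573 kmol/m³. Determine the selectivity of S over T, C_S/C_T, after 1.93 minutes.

0.361

For first-order series with pure R initially, C_S(t) = k₁C_{R0}/(k₂−k₁)·(e^(−k₁t) − e^(−k₂t)).
e^(−k₁t) = e^(−0.662×1.93) = e^(−1.278) = 0.2787; e^(−k₂t) = e^(−2.683) = 0.06838.
C_S = 0.662×0.573/(1.39−0.662) × (0.2787−0.06838) = 0.5211×0.2103 = 0.1096 kmol/m³.
C_R = C_{R0}e^(−k₁t) = 0.1597 kmol/m³, so C_T = C_{R0}−C_R−C_S = 0.3037 kmol/m³; C_S/C_T = 0.361.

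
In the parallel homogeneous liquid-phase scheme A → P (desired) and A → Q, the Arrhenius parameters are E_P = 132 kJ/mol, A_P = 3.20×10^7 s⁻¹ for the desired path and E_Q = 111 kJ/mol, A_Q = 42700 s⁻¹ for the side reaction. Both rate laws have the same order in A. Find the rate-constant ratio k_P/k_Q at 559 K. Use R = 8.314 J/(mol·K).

k_P/k_Q = (A_P/A_Q)·exp[−(E_P−E_Q)/(RT)] = (A_P/A_Q)·exp[(E_Q−E_P)/(RT)].
(E_Q−E_P)/(RT) = (111−132)×10³/(8.314×559) = -21000/4648 = -4.519.
k_P/k_Q = (3.20×10^7/42700)·exp(-4.519) = 749.4 × 0.01091 = 8.17.

8.17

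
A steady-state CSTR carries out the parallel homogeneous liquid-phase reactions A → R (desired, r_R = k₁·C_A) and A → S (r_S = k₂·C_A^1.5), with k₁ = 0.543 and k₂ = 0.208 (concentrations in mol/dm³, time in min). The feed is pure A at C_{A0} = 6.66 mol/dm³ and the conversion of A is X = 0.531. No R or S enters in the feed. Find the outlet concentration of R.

2.11 mol/dm³

Exit C_A = C_{A0}(1−X) = 6.66×0.469 = 3.124 mol/dm³.
A CSTR operates uniformly at the exit composition, giving r_R = 1.696 and r_S = 1.148 (each k·C_A^n at C_A = 3.124).
Fraction of consumed A going to R: r_R/(r_R+r_S) = 0.5963.
C_R = 0.5963·C_{A0}·X = 0.5963×6.66×0.531 = 2.11 mol/dm³.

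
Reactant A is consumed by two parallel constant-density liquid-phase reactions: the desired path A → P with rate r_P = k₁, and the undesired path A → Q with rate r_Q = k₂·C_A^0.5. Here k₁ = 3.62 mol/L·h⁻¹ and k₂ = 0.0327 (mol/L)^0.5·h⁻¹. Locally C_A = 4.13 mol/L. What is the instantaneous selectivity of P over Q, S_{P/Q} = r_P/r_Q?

54.5

S_{P/Q} = r_P/r_Q = (k₁)/(k₂·C_A^0.5) = (k₁/k₂)·C_A^-0.5.
= (3.62) / (0.0327×4.130^0.5) = 3.620/0.06645 = 54.5.
The undesired path is higher order in A, so low C_A (CSTR or dilute feed) favours P.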